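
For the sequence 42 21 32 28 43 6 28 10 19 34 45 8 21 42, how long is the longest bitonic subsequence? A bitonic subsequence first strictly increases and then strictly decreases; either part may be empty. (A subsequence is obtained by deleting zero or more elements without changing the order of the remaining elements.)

6

Let inc[i] be the LIS ending at i and dec[i] the longest strictly decreasing subsequence starting at i. inc = [1, 1, 2, 2, 3, 1, 2, 2, 3, 4, 5, 2, 4, 5], dec = [5, 3, 4, 3, 4, 1, 3, 2, 2, 2, 2, 1, 1, 1].
max_i inc[i]+dec[i]−1 = 6, with one witness 21, 32, 43, 28, 19, 8.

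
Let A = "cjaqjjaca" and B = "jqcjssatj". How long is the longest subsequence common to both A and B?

Backtracking the LCS table gives one alignment: c (A1,B3) → j (A2,B4) → a (A3,B7) → j (A6,B9).
So the longest common subsequence has length 4.

4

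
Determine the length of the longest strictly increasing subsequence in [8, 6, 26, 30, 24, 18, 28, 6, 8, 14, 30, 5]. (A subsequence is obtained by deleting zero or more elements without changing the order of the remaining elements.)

4

Let dp[i] be the longest increasing subsequence ending at position i. Then dp = [1, 1, 2, 3, 2, 2, 3, 1, 2, 3, 4, 1].
The maximum is 4; one witness is 8, 26, 28, 30 at positions 1,3,7,11.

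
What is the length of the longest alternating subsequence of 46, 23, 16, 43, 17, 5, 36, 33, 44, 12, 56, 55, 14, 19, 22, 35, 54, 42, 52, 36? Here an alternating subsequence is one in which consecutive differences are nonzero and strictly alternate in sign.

Track the best alternating length ending on an up-step vs a down-step at each position: up/down = 1/1, 1/2, 1/2, 3/2, 3/4, 1/4, 5/4, 5/6, 7/2, 5/8, 9/1, 9/10, 9/10, 11/10, 11/10, 11/10, 11/10, 11/12, 13/12, 11/14.
The maximum over both is 14; one such subsequence is 46, 23, 43, 17, 36, 33, 44, 12, 56, 14, 54, 42, 52, 36.

14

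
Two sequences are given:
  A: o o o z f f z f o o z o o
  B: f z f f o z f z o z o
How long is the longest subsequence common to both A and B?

8

Backtracking the LCS table gives one alignment: z (A4,B2) → f (A5,B3) → f (A6,B4) → z (A7,B6) → f (A8,B7) → o (A10,B9) → z (A11,B10) → o (A13,B11).
So the longest common subsequence has length 8.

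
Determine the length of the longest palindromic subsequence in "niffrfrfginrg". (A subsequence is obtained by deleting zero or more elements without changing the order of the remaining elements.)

9

One longest palindromic subsequence is nifrfrfin (positions 1,2,4,5,6,7,8,10,11); it reads the same forward and backward, and the interval DP gives dp[1][13] = 9.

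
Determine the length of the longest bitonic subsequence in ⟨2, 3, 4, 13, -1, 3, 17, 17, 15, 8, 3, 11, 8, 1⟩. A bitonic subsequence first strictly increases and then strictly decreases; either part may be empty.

9

Let inc[i] be the LIS ending at i and dec[i] the longest strictly decreasing subsequence starting at i. inc = [1, 2, 3, 4, 1, 2, 5, 5, 5, 4, 2, 5, 4, 2], dec = [2, 2, 3, 4, 1, 2, 5, 5, 4, 3, 2, 3, 2, 1].
max_i inc[i]+dec[i]−1 = 9, with one witness 2, 3, 4, 13, 17, 15, 11, 8, 1.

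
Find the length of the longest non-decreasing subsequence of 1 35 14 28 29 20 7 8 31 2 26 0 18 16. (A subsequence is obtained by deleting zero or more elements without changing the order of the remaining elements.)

One longest non-decreasing subsequence is 1, 14, 28, 29, 31 (positions 1,3,4,5,9), of length 5; no longer one exists.

5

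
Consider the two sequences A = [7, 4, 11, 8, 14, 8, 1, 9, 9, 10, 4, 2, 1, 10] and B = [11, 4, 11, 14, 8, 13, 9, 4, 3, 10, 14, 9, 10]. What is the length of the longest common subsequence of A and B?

A longest common subsequence is 4, 11, 14, 8, 9, 9, 10 (length 7); the LCS DP confirms no longer common subsequence exists.

7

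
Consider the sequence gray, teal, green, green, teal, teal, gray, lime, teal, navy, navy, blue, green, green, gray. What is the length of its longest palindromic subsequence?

Using dp[i][j] = 2 + dp[i+1][j−1] if the ends match, else max(dp[i+1][j], dp[i][j−1]):
dp[1][15] = 9. A witness is gray green green teal lime teal green green gray at positions 1,3,4,6,8,9,13,14,15.

9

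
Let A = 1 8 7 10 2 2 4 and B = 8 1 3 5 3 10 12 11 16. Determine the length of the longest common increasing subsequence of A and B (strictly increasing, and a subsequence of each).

For each value that appears in both, track the longest common increasing run ending there.
The best achievable length is 2; one witness is 8, 10 (A-positions 2,4, B-positions 1,6).

2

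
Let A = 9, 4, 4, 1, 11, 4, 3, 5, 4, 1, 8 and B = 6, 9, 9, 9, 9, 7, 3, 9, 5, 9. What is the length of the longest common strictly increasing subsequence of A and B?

2

For each value that appears in both, track the longest common increasing run ending there.
The best achievable length is 2; one witness is 3, 5 (A-positions 7,8, B-positions 7,9).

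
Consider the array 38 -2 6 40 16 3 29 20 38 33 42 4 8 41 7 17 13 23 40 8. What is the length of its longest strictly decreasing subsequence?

Scanning left to right, the best length ending at each element is: 38→1, -2→2, 6→2, 40→1, 16→2, 3→3, 29→2, 20→3, 38→2, 33→3, 42→1, 4→4, 8→4, 41→2, 7→5, 17→4, 13→5, 23→4, 40→3, 8→6.
So the longest decreasing subsequence has length 6, e.g. 38, 29, 20, 17, 13, 8.

6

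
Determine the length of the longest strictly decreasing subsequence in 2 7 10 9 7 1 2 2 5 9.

4

Scanning left to right, the best length ending at each element is: 2→1, 7→1, 10→1, 9→2, 7→3, 1→4, 2→4, 2→4, 5→4, 9→2.
So the longest decreasing subsequence has length 4, e.g. 10, 9, 7, 1.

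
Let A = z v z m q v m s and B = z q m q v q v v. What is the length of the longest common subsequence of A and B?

4

Backtracking the LCS table gives one alignment: z (A1,B1) → v (A2,B5) → q (A5,B6) → v (A6,B8).
So the longest common subsequence has length 4.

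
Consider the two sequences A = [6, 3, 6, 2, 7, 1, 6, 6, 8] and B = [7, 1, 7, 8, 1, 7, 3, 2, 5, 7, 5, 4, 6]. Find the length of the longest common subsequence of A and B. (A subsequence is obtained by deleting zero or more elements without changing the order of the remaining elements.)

Backtracking the LCS table gives one alignment: 3 (A2,B7) → 2 (A4,B8) → 7 (A5,B10) → 6 (A8,B13).
So the longest common subsequence has length 4.

4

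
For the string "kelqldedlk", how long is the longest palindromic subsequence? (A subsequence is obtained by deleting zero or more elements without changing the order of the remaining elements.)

One longest palindromic subsequence is kldedlk (positions 1,3,6,7,8,9,10); it reads the same forward and backward, and the interval DP gives dp[1][10] = 7.

7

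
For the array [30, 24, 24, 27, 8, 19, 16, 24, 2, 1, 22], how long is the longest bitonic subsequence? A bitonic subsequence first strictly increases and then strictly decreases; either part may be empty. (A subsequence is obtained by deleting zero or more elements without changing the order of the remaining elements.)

6

Let inc[i] be the LIS ending at i and dec[i] the longest strictly decreasing subsequence starting at i. inc = [1, 1, 1, 2, 1, 2, 2, 3, 1, 1, 3], dec = [6, 5, 5, 5, 3, 4, 3, 3, 2, 1, 1].
max_i inc[i]+dec[i]−1 = 6, with one witness 30, 27, 19, 16, 2, 1.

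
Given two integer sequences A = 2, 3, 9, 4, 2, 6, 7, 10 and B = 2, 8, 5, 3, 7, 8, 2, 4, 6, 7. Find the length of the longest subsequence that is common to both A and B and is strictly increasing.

5

For each value that appears in both, track the longest common increasing run ending there.
The best achievable length is 5; one witness is 2, 3, 4, 6, 7 (A-positions 1,2,4,6,7, B-positions 1,4,8,9,10).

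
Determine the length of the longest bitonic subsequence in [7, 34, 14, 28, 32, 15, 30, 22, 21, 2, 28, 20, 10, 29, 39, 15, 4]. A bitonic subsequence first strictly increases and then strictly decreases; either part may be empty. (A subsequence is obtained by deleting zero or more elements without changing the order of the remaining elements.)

10

Let inc[i] be the LIS ending at i and dec[i] the longest strictly decreasing subsequence starting at i. inc = [1, 2, 2, 3, 4, 3, 4, 4, 4, 1, 5, 4, 2, 6, 7, 3, 2], dec = [2, 8, 3, 6, 7, 3, 6, 5, 4, 1, 4, 3, 2, 3, 3, 2, 1].
max_i inc[i]+dec[i]−1 = 10, with one witness 7, 14, 28, 32, 30, 22, 21, 20, 15, 4.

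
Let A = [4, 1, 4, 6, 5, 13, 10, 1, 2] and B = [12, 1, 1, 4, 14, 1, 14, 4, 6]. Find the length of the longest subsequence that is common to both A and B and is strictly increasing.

3

For each value that appears in both, track the longest common increasing run ending there.
The best achievable length is 3; one witness is 1, 4, 6 (A-positions 2,3,4, B-positions 2,4,9).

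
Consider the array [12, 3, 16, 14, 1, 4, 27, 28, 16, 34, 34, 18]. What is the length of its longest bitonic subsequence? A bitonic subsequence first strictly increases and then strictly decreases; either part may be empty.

6

One longest bitonic subsequence is 12, 16, 27, 28, 34, 18 (positions 1,3,7,8,10,12): it rises to 34 then falls. Length 6 is optimal.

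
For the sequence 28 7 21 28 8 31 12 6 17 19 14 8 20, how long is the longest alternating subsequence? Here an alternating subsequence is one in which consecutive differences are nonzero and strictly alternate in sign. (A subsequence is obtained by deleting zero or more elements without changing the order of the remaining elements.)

9

A longest alternating subsequence is 28, 7, 21, 8, 31, 12, 17, 14, 20 (positions 1,2,3,5,6,7,9,11,13); its 8 consecutive differences strictly alternate in sign, and length 9 is optimal.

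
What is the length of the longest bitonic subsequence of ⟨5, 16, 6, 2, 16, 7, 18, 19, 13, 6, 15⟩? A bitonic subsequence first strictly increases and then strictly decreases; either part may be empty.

Let inc[i] be the LIS ending at i and dec[i] the longest strictly decreasing subsequence starting at i. inc = [1, 2, 2, 1, 3, 3, 4, 5, 4, 2, 5], dec = [2, 3, 2, 1, 3, 2, 3, 3, 2, 1, 1].
max_i inc[i]+dec[i]−1 = 7, with one witness 5, 6, 16, 18, 19, 13, 6.

7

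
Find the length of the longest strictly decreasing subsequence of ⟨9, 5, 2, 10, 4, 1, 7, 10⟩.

4

Let dp[i] be the longest decreasing subsequence ending at position i. Then dp = [1, 2, 3, 1, 3, 4, 2, 1].
The maximum is 4; one witness is 9, 5, 2, 1 at positions 1,2,3,6.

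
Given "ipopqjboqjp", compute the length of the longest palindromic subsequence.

5

One longest palindromic subsequence is pjqjp (positions 2,6,9,10,11); it reads the same forward and backward, and the interval DP gives dp[1][11] = 5.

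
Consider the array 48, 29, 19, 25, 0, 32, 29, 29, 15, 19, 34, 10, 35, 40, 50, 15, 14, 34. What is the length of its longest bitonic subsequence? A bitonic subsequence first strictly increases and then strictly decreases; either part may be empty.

Let inc[i] be the LIS ending at i and dec[i] the longest strictly decreasing subsequence starting at i. inc = [1, 1, 1, 2, 1, 3, 3, 3, 2, 3, 4, 2, 5, 6, 7, 3, 3, 4], dec = [6, 5, 3, 4, 1, 5, 4, 4, 2, 3, 3, 1, 3, 3, 3, 2, 1, 1].
max_i inc[i]+dec[i]−1 = 9, with one witness 19, 25, 32, 34, 35, 40, 50, 15, 14.

9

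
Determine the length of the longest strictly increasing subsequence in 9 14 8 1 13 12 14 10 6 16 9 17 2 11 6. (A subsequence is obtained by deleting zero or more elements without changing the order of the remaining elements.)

Let dp[i] be the longest increasing subsequence ending at position i. Then dp = [1, 2, 1, 1, 2, 2, 3, 2, 2, 4, 3, 5, 2, 4, 3].
The maximum is 5; one witness is 9, 13, 14, 16, 17 at positions 1,5,7,10,12.

5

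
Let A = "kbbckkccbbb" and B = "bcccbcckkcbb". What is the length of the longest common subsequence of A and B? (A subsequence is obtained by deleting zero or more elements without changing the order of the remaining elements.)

Backtracking the LCS table gives one alignment: b (A2,B1) → b (A3,B5) → c (A4,B7) → k (A5,B8) → k (A6,B9) → c (A8,B10) → b (A10,B11) → b (A11,B12).
So the longest common subsequence has length 8.

8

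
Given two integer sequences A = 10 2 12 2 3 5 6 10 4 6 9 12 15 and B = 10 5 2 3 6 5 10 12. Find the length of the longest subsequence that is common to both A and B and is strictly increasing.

For each value that appears in both, track the longest common increasing run ending there.
The best achievable length is 5; one witness is 2, 3, 6, 10, 12 (A-positions 2,5,7,8,12, B-positions 3,4,5,7,8).

5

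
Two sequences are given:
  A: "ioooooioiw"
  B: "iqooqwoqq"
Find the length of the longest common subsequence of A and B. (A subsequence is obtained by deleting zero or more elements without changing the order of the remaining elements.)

4

A longest common subsequence is iooo (length 4); the LCS DP confirms no longer common subsequence exists.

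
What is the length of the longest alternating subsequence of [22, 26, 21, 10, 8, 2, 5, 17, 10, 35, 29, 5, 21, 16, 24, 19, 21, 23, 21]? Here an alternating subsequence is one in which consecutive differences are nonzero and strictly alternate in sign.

13

Track the best alternating length ending on an up-step vs a down-step at each position: up/down = 1/1, 2/1, 1/3, 1/3, 1/3, 1/3, 4/3, 4/3, 4/5, 6/1, 6/7, 4/7, 8/7, 8/9, 10/7, 10/11, 12/11, 12/11, 12/13.
The maximum over both is 13; one such subsequence is 22, 26, 10, 17, 10, 35, 5, 21, 16, 24, 19, 23, 21.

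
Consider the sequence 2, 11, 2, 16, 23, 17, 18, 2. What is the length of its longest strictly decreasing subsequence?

One longest decreasing subsequence is 23, 17, 2 (positions 5,6,8), of length 3; no longer one exists.

3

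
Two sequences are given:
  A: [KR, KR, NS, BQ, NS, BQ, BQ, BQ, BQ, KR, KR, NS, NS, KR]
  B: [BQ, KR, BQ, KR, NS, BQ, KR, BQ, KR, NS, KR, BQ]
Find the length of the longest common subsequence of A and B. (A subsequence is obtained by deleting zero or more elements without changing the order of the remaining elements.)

8

A longest common subsequence is KR, KR, NS, BQ, BQ, KR, NS, KR (length 8); the LCS DP confirms no longer common subsequence exists.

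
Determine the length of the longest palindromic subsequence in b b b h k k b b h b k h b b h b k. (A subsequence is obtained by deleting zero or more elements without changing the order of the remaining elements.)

13

Using dp[i][j] = 2 + dp[i+1][j−1] if the ends match, else max(dp[i+1][j], dp[i][j−1]):
dp[1][17] = 13. A witness is bbbhkbhbkhbbb at positions 1,2,3,4,5,7,9,10,11,12,13,14,16.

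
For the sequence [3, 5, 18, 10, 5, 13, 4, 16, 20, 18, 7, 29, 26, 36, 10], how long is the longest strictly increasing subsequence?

Scanning left to right, the best length ending at each element is: 3→1, 5→2, 18→3, 10→3, 5→2, 13→4, 4→2, 16→5, 20→6, 18→6, 7→3, 29→7, 26→7, 36→8, 10→4.
So the longest increasing subsequence has length 8, e.g. 3, 5, 10, 13, 16, 20, 29, 36.

8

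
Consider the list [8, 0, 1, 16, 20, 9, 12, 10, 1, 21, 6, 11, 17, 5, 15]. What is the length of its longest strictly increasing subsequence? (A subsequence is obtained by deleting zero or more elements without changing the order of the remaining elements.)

Scanning left to right, the best length ending at each element is: 8→1, 0→1, 1→2, 16→3, 20→4, 9→3, 12→4, 10→4, 1→2, 21→5, 6→3, 11→5, 17→6, 5→3, 15→6.
So the longest increasing subsequence has length 6, e.g. 0, 1, 9, 10, 11, 17.

6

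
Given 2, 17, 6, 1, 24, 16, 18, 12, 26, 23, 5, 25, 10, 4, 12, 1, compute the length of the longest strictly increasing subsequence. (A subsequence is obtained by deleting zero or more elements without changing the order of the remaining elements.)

6

Let dp[i] be the longest increasing subsequence ending at position i. Then dp = [1, 2, 2, 1, 3, 3, 4, 3, 5, 5, 2, 6, 3, 2, 4, 1].
The maximum is 6; one witness is 2, 6, 16, 18, 23, 25 at positions 1,3,6,7,10,12.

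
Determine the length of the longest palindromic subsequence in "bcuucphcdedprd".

One longest palindromic subsequence is pdedp (positions 6,9,10,11,12); it reads the same forward and backward, and the interval DP gives dp[1][14] = 5.

5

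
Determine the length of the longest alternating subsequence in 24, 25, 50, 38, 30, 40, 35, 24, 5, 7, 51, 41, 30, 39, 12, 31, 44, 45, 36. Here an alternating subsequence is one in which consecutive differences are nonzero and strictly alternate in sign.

A longest alternating subsequence is 24, 50, 38, 40, 35, 51, 30, 39, 12, 44, 36 (positions 1,3,4,6,7,11,13,14,15,17,19); its 10 consecutive differences strictly alternate in sign, and length 11 is optimal.

11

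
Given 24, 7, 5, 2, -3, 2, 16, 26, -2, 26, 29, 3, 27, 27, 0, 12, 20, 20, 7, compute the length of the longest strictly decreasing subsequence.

Let dp[i] be the longest decreasing subsequence ending at position i. Then dp = [1, 2, 3, 4, 5, 4, 2, 1, 5, 1, 1, 4, 2, 2, 5, 3, 3, 3, 4].
The maximum is 5; one witness is 24, 7, 5, 2, -3 at positions 1,2,3,4,5.

5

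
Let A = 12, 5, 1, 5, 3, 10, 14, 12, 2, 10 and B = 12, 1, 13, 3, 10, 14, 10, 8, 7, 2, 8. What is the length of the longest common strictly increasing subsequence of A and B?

4

A longest common strictly increasing subsequence is 1, 3, 10, 14 (length 4); it appears in order in both A and B, and no longer such subsequence exists.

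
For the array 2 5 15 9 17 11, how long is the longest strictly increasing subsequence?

4

One longest increasing subsequence is 2, 5, 15, 17 (positions 1,2,3,5), of length 4; no longer one exists.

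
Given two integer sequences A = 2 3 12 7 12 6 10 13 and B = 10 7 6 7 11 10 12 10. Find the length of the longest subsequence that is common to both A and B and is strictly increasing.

2

For each value that appears in both, track the longest common increasing run ending there.
The best achievable length is 2; one witness is 7, 10 (A-positions 4,7, B-positions 2,6).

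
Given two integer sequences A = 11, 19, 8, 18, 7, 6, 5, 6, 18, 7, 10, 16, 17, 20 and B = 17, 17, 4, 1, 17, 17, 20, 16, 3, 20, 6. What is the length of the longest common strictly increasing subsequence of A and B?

For each value that appears in both, track the longest common increasing run ending there.
The best achievable length is 2; one witness is 17, 20 (A-positions 13,14, B-positions 1,7).

2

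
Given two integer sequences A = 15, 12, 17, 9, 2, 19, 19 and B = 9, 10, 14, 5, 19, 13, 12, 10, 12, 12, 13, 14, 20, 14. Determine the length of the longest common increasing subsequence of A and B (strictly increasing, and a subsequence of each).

A longest common strictly increasing subsequence is 9, 19 (length 2); it appears in order in both A and B, and no longer such subsequence exists.

2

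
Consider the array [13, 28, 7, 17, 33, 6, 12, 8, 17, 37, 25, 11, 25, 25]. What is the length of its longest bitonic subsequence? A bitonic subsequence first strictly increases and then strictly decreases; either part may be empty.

6

Let inc[i] be the LIS ending at i and dec[i] the longest strictly decreasing subsequence starting at i. inc = [1, 2, 1, 2, 3, 1, 2, 2, 3, 4, 4, 3, 4, 4], dec = [3, 4, 2, 3, 3, 1, 2, 1, 2, 3, 2, 1, 1, 1].
max_i inc[i]+dec[i]−1 = 6, with one witness 13, 28, 33, 37, 25, 11.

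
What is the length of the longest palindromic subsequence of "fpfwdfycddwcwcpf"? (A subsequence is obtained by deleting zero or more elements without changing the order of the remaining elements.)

10

One longest palindromic subsequence is fpwcddcwpf (positions 1,2,4,8,9,10,12,13,15,16); it reads the same forward and backward, and the interval DP gives dp[1][16] = 10.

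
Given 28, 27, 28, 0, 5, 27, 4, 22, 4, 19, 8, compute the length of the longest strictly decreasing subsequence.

Scanning left to right, the best length ending at each element is: 28→1, 27→2, 28→1, 0→3, 5→3, 27→2, 4→4, 22→3, 4→4, 19→4, 8→5.
So the longest decreasing subsequence has length 5, e.g. 28, 27, 22, 19, 8.

5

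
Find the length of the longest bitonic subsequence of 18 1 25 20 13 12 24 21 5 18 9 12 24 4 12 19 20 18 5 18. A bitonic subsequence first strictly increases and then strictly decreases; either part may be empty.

8

One longest bitonic subsequence is 1, 5, 9, 12, 24, 20, 18, 5 (positions 2,9,11,12,13,17,18,19): it rises to 24 then falls. Length 8 is optimal.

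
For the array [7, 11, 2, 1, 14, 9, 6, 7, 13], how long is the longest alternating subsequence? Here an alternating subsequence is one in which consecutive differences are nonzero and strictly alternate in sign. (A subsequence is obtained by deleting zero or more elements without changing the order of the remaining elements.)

6

A longest alternating subsequence is 7, 11, 2, 14, 6, 7 (positions 1,2,3,5,7,8); its 5 consecutive differences strictly alternate in sign, and length 6 is optimal.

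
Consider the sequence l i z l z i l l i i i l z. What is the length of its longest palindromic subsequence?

8

Using dp[i][j] = 2 + dp[i+1][j−1] if the ends match, else max(dp[i+1][j], dp[i][j−1]):
dp[1][13] = 8. A witness is zliiiilz at positions 3,4,6,9,10,11,12,13.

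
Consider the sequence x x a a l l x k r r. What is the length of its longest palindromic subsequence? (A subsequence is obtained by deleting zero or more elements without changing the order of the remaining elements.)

Using dp[i][j] = 2 + dp[i+1][j−1] if the ends match, else max(dp[i+1][j], dp[i][j−1]):
dp[1][10] = 4. A witness is xllx at positions 2,5,6,7.

4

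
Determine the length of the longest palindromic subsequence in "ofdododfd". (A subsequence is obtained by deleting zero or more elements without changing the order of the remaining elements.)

7

One longest palindromic subsequence is fdododf (positions 2,3,4,5,6,7,8); it reads the same forward and backward, and the interval DP gives dp[1][9] = 7.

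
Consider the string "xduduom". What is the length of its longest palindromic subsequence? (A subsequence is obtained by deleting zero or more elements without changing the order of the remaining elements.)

Using dp[i][j] = 2 + dp[i+1][j−1] if the ends match, else max(dp[i+1][j], dp[i][j−1]):
dp[1][7] = 3. A witness is udu at positions 3,4,5.

3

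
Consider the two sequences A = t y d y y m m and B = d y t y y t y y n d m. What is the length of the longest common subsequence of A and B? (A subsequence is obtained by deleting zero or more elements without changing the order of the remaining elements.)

5

A longest common subsequence is tyyym (length 5); the LCS DP confirms no longer common subsequence exists.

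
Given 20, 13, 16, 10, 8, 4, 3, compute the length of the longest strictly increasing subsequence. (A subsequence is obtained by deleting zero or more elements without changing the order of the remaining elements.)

One longest increasing subsequence is 13, 16 (positions 2,3), of length 2; no longer one exists.

2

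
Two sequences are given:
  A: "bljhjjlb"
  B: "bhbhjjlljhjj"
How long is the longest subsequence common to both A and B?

A longest common subsequence is bljhjj (length 6); the LCS DP confirms no longer common subsequence exists.

6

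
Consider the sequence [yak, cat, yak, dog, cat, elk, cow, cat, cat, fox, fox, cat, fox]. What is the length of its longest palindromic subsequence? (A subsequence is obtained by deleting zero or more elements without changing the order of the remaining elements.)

Using dp[i][j] = 2 + dp[i+1][j−1] if the ends match, else max(dp[i+1][j], dp[i][j−1]):
dp[1][13] = 5. A witness is cat cat cat cat cat at positions 2,5,8,9,12.

5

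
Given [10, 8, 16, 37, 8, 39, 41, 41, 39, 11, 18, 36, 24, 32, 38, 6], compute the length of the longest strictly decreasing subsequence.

Scanning left to right, the best length ending at each element is: 10→1, 8→2, 16→1, 37→1, 8→2, 39→1, 41→1, 41→1, 39→2, 11→3, 18→3, 36→3, 24→4, 32→4, 38→3, 6→5.
So the longest decreasing subsequence has length 5, e.g. 41, 39, 36, 24, 6.

5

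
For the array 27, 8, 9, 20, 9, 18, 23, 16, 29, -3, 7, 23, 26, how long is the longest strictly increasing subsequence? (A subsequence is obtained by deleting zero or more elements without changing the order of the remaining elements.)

One longest increasing subsequence is 8, 9, 20, 23, 29 (positions 2,3,4,7,9), of length 5; no longer one exists.

5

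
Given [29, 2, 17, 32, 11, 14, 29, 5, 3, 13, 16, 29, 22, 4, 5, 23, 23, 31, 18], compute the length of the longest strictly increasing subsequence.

7

Let dp[i] be the longest increasing subsequence ending at position i. Then dp = [1, 1, 2, 3, 2, 3, 4, 2, 2, 3, 4, 5, 5, 3, 4, 6, 6, 7, 5].
The maximum is 7; one witness is 2, 11, 14, 16, 22, 23, 31 at positions 2,5,6,11,13,16,18.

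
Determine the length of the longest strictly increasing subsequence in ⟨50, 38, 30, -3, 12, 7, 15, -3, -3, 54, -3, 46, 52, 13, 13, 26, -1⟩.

5

Scanning left to right, the best length ending at each element is: 50→1, 38→1, 30→1, -3→1, 12→2, 7→2, 15→3, -3→1, -3→1, 54→4, -3→1, 46→4, 52→5, 13→3, 13→3, 26→4, -1→2.
So the longest increasing subsequence has length 5, e.g. -3, 12, 15, 46, 52.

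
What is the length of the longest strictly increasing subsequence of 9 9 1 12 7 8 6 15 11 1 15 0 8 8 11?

One longest increasing subsequence is 1, 7, 8, 11, 15 (positions 3,5,6,9,11), of length 5; no longer one exists.

5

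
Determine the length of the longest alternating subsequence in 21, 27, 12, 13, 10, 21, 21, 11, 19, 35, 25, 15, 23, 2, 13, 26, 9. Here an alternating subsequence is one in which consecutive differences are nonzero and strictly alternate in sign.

Track the best alternating length ending on an up-step vs a down-step at each position: up/down = 1/1, 2/1, 1/3, 4/3, 1/5, 6/3, 6/3, 6/7, 8/7, 8/1, 8/9, 8/9, 10/9, 1/11, 12/11, 12/9, 12/13.
The maximum over both is 13; one such subsequence is 21, 27, 12, 13, 10, 21, 11, 19, 15, 23, 2, 13, 9.

13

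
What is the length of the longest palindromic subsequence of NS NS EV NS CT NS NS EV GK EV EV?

Using dp[i][j] = 2 + dp[i+1][j−1] if the ends match, else max(dp[i+1][j], dp[i][j−1]):
dp[1][11] = 5. A witness is EV EV GK EV EV at positions 3,8,9,10,11.

5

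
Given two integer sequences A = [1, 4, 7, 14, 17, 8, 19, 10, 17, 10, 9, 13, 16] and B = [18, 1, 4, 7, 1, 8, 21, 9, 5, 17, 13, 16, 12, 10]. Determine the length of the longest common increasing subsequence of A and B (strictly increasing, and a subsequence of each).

A longest common strictly increasing subsequence is 1, 4, 7, 8, 9, 13, 16 (length 7); it appears in order in both A and B, and no longer such subsequence exists.

7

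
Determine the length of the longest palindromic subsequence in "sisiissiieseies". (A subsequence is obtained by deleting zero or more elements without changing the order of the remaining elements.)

12

One longest palindromic subsequence is sisiissiisis (positions 1,2,3,4,5,6,7,8,9,11,13,15); it reads the same forward and backward, and the interval DP gives dp[1][15] = 12.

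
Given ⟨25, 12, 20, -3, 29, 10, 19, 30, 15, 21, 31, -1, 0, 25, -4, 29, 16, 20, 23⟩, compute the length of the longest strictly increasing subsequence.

One longest increasing subsequence is -3, 10, 19, 21, 25, 29 (positions 4,6,7,10,14,16), of length 6; no longer one exists.

6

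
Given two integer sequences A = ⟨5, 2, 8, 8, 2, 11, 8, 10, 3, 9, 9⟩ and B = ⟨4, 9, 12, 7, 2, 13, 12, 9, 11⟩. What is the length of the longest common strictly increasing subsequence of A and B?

2

For each value that appears in both, track the longest common increasing run ending there.
The best achievable length is 2; one witness is 2, 9 (A-positions 2,10, B-positions 5,8).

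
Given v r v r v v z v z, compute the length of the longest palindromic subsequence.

Using dp[i][j] = 2 + dp[i+1][j−1] if the ends match, else max(dp[i+1][j], dp[i][j−1]):
dp[1][9] = 5. A witness is vvvvv at positions 1,3,5,6,8.

5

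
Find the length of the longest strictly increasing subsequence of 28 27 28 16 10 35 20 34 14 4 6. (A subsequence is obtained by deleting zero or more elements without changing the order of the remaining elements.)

3

Scanning left to right, the best length ending at each element is: 28→1, 27→1, 28→2, 16→1, 10→1, 35→3, 20→2, 34→3, 14→2, 4→1, 6→2.
So the longest increasing subsequence has length 3, e.g. 27, 28, 35.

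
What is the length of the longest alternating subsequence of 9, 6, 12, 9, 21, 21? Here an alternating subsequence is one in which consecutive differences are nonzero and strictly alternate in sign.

A longest alternating subsequence is 9, 6, 12, 9, 21 (positions 1,2,3,4,5); its 4 consecutive differences strictly alternate in sign, and length 5 is optimal.

5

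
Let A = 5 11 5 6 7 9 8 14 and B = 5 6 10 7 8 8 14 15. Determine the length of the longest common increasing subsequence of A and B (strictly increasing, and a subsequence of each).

5

A longest common strictly increasing subsequence is 5, 6, 7, 8, 14 (length 5); it appears in order in both A and B, and no longer such subsequence exists.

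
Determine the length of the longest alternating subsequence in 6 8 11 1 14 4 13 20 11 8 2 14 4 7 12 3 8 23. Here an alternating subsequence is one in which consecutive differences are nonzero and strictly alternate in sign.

12

A longest alternating subsequence is 6, 8, 1, 14, 4, 13, 11, 14, 4, 7, 3, 8 (positions 1,2,4,5,6,7,9,12,13,14,16,17); its 11 consecutive differences strictly alternate in sign, and length 12 is optimal.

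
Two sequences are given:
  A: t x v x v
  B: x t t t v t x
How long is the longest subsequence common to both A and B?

3

Backtracking the LCS table gives one alignment: t (A1,B4) → v (A3,B5) → x (A4,B7).
So the longest common subsequence has length 3.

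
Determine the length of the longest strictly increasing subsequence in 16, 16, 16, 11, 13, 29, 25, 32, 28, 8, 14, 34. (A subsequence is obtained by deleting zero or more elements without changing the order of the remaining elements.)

Let dp[i] be the longest increasing subsequence ending at position i. Then dp = [1, 1, 1, 1, 2, 3, 3, 4, 4, 1, 3, 5].
The maximum is 5; one witness is 11, 13, 29, 32, 34 at positions 4,5,6,8,12.

5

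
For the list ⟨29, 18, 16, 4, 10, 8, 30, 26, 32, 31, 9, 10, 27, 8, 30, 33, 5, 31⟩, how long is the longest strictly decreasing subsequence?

One longest decreasing subsequence is 29, 18, 16, 10, 9, 8, 5 (positions 1,2,3,5,11,14,17), of length 7; no longer one exists.

7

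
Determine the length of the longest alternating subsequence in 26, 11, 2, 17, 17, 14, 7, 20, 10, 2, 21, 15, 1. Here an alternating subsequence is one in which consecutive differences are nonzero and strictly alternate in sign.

Track the best alternating length ending on an up-step vs a down-step at each position: up/down = 1/1, 1/2, 1/2, 3/2, 3/2, 3/4, 3/4, 5/2, 5/6, 1/6, 7/2, 7/8, 1/8.
The maximum over both is 8; one such subsequence is 26, 11, 17, 14, 20, 10, 21, 15.

8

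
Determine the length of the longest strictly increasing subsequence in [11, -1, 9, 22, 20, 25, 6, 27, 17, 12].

Let dp[i] be the longest increasing subsequence ending at position i. Then dp = [1, 1, 2, 3, 3, 4, 2, 5, 3, 3].
The maximum is 5; one witness is -1, 9, 22, 25, 27 at positions 2,3,4,6,8.

5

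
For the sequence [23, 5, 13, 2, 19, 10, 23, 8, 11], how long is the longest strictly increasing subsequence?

4

Scanning left to right, the best length ending at each element is: 23→1, 5→1, 13→2, 2→1, 19→3, 10→2, 23→4, 8→2, 11→3.
So the longest increasing subsequence has length 4, e.g. 5, 13, 19, 23.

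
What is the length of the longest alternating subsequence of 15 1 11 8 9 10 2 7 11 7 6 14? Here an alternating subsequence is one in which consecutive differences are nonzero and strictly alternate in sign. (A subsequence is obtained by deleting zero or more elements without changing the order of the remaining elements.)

A longest alternating subsequence is 15, 1, 11, 8, 9, 2, 11, 7, 14 (positions 1,2,3,4,5,7,9,10,12); its 8 consecutive differences strictly alternate in sign, and length 9 is optimal.

9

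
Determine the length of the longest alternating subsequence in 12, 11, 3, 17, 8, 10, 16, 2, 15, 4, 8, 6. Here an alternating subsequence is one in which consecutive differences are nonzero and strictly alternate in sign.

10

A longest alternating subsequence is 12, 11, 17, 8, 10, 2, 15, 4, 8, 6 (positions 1,2,4,5,6,8,9,10,11,12); its 9 consecutive differences strictly alternate in sign, and length 10 is optimal.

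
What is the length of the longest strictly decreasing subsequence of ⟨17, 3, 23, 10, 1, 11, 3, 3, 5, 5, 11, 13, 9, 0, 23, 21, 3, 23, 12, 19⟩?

Scanning left to right, the best length ending at each element is: 17→1, 3→2, 23→1, 10→2, 1→3, 11→2, 3→3, 3→3, 5→3, 5→3, 11→2, 13→2, 9→3, 0→4, 23→1, 21→2, 3→4, 23→1, 12→3, 19→3.
So the longest decreasing subsequence has length 4, e.g. 17, 3, 1, 0.

4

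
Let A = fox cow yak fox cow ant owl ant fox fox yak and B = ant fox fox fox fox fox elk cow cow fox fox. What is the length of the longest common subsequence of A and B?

5

Backtracking the LCS table gives one alignment: fox (A1,B6) → cow (A2,B8) → cow (A5,B9) → fox (A9,B10) → fox (A10,B11).
So the longest common subsequence has length 5.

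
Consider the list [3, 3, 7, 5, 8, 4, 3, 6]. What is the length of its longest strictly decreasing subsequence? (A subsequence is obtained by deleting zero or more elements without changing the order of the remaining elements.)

Let dp[i] be the longest decreasing subsequence ending at position i. Then dp = [1, 1, 1, 2, 1, 3, 4, 2].
The maximum is 4; one witness is 7, 5, 4, 3 at positions 3,4,6,7.

4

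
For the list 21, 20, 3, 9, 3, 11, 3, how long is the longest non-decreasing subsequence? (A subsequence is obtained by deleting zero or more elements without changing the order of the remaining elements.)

3

Let dp[i] be the longest non-decreasing subsequence ending at position i. Then dp = [1, 1, 1, 2, 2, 3, 3].
The maximum is 3; one witness is 3, 9, 11 at positions 3,4,6.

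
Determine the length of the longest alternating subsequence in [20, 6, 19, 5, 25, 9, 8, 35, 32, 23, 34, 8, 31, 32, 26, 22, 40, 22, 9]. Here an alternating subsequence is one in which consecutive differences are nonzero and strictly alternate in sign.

Track the best alternating length ending on an up-step vs a down-step at each position: up/down = 1/1, 1/2, 3/2, 1/4, 5/1, 5/6, 5/6, 7/1, 7/8, 7/8, 9/8, 5/10, 11/10, 11/10, 11/12, 11/12, 13/1, 11/14, 11/14.
The maximum over both is 14; one such subsequence is 20, 6, 19, 5, 25, 9, 35, 32, 34, 8, 31, 26, 40, 22.

14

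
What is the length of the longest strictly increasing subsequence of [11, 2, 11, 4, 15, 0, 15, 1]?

One longest increasing subsequence is 2, 11, 15 (positions 2,3,5), of length 3; no longer one exists.

3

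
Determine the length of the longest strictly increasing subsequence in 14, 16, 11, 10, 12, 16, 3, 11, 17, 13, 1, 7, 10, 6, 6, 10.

Let dp[i] be the longest increasing subsequence ending at position i. Then dp = [1, 2, 1, 1, 2, 3, 1, 2, 4, 3, 1, 2, 3, 2, 2, 3].
The maximum is 4; one witness is 11, 12, 16, 17 at positions 3,5,6,9.

4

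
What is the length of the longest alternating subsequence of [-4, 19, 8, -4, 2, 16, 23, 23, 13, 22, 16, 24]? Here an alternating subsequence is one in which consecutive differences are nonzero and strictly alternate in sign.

Track the best alternating length ending on an up-step vs a down-step at each position: up/down = 1/1, 2/1, 2/3, 1/3, 4/3, 4/3, 4/1, 4/1, 4/5, 6/5, 6/7, 8/1.
The maximum over both is 8; one such subsequence is -4, 19, 8, 16, 13, 22, 16, 24.

8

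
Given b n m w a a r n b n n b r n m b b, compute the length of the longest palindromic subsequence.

10

One longest palindromic subsequence is bmnbnnbnmb (positions 1,3,8,9,10,11,12,14,15,17); it reads the same forward and backward, and the interval DP gives dp[1][17] = 10.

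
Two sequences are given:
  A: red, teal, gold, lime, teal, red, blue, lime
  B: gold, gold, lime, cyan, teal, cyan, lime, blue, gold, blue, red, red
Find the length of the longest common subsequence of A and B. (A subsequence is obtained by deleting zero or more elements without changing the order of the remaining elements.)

4

A longest common subsequence is gold, lime, teal, red (length 4); the LCS DP confirms no longer common subsequence exists.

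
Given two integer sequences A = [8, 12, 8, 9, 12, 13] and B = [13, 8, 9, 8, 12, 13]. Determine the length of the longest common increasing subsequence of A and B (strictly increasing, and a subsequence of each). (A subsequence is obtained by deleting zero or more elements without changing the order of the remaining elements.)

For each value that appears in both, track the longest common increasing run ending there.
The best achievable length is 4; one witness is 8, 9, 12, 13 (A-positions 1,4,5,6, B-positions 2,3,5,6).

4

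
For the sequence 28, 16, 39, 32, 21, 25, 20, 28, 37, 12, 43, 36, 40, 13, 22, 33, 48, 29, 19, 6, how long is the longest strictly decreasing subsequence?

7

One longest decreasing subsequence is 39, 37, 36, 33, 29, 19, 6 (positions 3,9,12,16,18,19,20), of length 7; no longer one exists.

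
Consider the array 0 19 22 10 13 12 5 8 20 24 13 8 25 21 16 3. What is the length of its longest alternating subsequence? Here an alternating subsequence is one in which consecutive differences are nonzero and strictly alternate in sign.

A longest alternating subsequence is 0, 19, 10, 13, 12, 20, 13, 25, 21 (positions 1,2,4,5,6,9,11,13,14); its 8 consecutive differences strictly alternate in sign, and length 9 is optimal.

9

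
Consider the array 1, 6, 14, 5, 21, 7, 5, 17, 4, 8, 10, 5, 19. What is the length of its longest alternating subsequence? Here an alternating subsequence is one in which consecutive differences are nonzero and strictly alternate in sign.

A longest alternating subsequence is 1, 6, 5, 21, 7, 17, 4, 8, 5, 19 (positions 1,2,4,5,6,8,9,10,12,13); its 9 consecutive differences strictly alternate in sign, and length 10 is optimal.

10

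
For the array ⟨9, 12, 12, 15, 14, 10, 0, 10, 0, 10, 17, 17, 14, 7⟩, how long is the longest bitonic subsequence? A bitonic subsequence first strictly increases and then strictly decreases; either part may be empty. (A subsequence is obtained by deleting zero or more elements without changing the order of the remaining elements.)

Let inc[i] be the LIS ending at i and dec[i] the longest strictly decreasing subsequence starting at i. inc = [1, 2, 2, 3, 3, 2, 1, 2, 1, 2, 4, 4, 3, 2], dec = [2, 3, 3, 4, 3, 2, 1, 2, 1, 2, 3, 3, 2, 1].
max_i inc[i]+dec[i]−1 = 6, with one witness 9, 12, 15, 14, 10, 7.

6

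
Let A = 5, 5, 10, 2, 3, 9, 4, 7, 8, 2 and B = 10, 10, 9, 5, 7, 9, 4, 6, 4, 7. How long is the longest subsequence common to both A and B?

A longest common subsequence is 5, 9, 4, 7 (length 4); the LCS DP confirms no longer common subsequence exists.

4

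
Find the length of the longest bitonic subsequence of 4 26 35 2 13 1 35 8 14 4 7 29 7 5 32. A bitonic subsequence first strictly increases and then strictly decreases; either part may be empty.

7

Let inc[i] be the LIS ending at i and dec[i] the longest strictly decreasing subsequence starting at i. inc = [1, 2, 3, 1, 2, 1, 3, 2, 3, 2, 3, 4, 3, 3, 5], dec = [3, 5, 5, 2, 4, 1, 4, 3, 3, 1, 2, 3, 2, 1, 1].
max_i inc[i]+dec[i]−1 = 7, with one witness 4, 26, 35, 13, 8, 7, 5.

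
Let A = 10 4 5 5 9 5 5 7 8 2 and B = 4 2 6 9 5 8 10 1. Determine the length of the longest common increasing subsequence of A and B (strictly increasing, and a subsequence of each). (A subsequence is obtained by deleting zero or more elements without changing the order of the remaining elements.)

3

For each value that appears in both, track the longest common increasing run ending there.
The best achievable length is 3; one witness is 4, 5, 8 (A-positions 2,3,9, B-positions 1,5,6).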